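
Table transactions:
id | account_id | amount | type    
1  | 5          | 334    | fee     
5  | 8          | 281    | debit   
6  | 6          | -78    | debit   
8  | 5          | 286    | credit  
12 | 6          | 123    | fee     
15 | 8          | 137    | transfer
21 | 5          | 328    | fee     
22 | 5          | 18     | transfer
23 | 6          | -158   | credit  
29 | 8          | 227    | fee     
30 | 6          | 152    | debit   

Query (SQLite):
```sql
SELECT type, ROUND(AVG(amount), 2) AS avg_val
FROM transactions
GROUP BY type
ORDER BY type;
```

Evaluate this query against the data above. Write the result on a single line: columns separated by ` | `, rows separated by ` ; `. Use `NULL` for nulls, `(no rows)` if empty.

Partition transactions by type; compute ROUND(AVG(amount), 2) within each group.
  credit: ids {8, 23} → ROUND(AVG(amount), 2)=64
  debit: ids {5, 6, 30} → ROUND(AVG(amount), 2)=118.33
  fee: ids {1, 12, 21, 29} → ROUND(AVG(amount), 2)=253
  transfer: ids {15, 22} → ROUND(AVG(amount), 2)=77.5

credit | 64 ; debit | 118.33 ; fee | 253 ; transfer | 77.5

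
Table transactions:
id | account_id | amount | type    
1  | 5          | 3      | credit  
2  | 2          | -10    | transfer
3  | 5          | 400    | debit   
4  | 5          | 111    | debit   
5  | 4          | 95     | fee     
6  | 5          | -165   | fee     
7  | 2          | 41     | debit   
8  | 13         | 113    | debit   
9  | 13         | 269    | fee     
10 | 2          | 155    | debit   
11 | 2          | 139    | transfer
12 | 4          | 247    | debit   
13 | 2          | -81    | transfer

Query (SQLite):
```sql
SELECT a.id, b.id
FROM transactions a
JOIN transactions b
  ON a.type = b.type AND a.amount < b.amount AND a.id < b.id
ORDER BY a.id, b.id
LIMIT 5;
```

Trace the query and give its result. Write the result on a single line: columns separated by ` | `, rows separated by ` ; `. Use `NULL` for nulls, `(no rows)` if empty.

Pairs (a,b) with same type, a.amount < b.amount, a.id < b.id.
type groups: credit:{1} debit:{3,4,7,8,10,12} fee:{5,6,9} transfer:{2,11,13}
Ordered by (a.id, b.id); first 5.

2 | 11 ; 4 | 8 ; 4 | 10 ; 4 | 12 ; 5 | 9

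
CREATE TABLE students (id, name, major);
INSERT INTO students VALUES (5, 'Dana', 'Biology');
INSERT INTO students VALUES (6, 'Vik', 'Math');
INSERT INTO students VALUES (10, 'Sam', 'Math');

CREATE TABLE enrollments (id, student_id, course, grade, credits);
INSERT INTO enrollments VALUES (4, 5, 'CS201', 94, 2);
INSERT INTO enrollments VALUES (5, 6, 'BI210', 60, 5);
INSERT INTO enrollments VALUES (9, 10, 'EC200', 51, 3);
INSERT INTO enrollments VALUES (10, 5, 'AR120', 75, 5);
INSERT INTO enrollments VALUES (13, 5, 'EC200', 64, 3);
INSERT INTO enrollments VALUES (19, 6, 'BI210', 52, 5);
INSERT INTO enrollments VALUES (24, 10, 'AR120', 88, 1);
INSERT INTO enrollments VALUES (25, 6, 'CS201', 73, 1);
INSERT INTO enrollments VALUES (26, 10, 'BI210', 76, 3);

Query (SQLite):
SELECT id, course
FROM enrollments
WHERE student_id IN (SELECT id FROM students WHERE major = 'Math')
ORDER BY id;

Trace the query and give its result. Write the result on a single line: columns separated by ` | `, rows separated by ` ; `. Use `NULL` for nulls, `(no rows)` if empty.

5 | BI210 ; 9 | EC200 ; 19 | BI210 ; 24 | AR120 ; 25 | CS201 ; 26 | BI210

Inner query: students.id where major = 'Math'.
Outer: keep enrollments rows whose student_id is in that set.
Inner query → {6, 10}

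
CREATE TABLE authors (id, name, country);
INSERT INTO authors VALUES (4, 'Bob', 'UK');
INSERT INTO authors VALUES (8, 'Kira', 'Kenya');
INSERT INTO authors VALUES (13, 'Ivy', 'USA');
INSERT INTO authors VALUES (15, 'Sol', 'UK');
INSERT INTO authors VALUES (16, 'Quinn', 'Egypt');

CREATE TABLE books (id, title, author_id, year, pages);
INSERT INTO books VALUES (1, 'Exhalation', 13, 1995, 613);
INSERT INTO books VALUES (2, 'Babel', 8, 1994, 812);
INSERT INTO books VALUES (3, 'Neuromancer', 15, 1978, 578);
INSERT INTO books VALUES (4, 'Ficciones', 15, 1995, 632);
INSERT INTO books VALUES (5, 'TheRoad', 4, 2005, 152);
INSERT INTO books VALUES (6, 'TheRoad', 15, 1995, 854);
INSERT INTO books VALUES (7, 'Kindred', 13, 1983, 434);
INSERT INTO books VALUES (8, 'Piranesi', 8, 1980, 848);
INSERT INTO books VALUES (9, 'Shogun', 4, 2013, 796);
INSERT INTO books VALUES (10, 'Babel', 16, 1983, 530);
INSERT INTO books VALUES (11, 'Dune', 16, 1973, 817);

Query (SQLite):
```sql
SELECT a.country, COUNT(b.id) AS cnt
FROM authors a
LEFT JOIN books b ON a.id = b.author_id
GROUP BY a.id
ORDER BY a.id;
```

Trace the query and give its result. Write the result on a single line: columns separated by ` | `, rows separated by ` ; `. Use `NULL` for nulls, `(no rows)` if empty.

UK | 2 ; Kenya | 2 ; USA | 2 ; UK | 3 ; Egypt | 2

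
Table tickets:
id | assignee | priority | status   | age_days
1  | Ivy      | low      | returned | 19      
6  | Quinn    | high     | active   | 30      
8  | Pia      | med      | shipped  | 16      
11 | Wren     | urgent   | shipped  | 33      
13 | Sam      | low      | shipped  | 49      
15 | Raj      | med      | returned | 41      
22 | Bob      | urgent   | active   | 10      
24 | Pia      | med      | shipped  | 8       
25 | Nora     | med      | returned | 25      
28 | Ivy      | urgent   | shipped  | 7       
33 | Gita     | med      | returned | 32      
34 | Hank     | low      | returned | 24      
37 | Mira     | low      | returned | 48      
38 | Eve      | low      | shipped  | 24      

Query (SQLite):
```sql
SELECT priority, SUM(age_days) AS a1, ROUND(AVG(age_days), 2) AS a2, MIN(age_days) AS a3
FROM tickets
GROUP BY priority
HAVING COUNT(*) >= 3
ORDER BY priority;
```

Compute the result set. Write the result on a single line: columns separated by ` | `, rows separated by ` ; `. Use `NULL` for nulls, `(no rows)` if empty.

low | 164 | 32.8 | 19 ; med | 122 | 24.4 | 8 ; urgent | 50 | 16.67 | 7

Group tickets by priority.
Per group compute: SUM(age_days), ROUND(AVG(age_days), 2), MIN(age_days).
HAVING: drop groups with fewer than 3 rows.
  high: ids {6} → SUM(age_days)=30, ROUND(AVG(age_days), 2)=30, MIN(age_days)=30
  low: ids {1, 13, 34, 37, 38} → SUM(age_days)=164, ROUND(AVG(age_days), 2)=32.8, MIN(age_days)=19
  med: ids {8, 15, 24, 25, 33} → SUM(age_days)=122, ROUND(AVG(age_days), 2)=24.4, MIN(age_days)=8
  urgent: ids {11, 22, 28} → SUM(age_days)=50, ROUND(AVG(age_days), 2)=16.67, MIN(age_days)=7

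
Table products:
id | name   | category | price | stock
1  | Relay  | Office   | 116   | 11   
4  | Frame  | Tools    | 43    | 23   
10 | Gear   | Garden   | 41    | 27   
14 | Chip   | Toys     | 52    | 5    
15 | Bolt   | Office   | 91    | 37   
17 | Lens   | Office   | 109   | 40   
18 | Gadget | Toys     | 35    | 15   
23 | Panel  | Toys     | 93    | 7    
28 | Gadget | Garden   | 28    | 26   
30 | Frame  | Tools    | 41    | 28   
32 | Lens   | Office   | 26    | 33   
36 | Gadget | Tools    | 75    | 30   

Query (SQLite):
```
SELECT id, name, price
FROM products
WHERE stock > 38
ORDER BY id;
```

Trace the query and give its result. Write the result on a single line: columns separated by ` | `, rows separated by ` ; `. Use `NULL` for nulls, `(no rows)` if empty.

17 | Lens | 109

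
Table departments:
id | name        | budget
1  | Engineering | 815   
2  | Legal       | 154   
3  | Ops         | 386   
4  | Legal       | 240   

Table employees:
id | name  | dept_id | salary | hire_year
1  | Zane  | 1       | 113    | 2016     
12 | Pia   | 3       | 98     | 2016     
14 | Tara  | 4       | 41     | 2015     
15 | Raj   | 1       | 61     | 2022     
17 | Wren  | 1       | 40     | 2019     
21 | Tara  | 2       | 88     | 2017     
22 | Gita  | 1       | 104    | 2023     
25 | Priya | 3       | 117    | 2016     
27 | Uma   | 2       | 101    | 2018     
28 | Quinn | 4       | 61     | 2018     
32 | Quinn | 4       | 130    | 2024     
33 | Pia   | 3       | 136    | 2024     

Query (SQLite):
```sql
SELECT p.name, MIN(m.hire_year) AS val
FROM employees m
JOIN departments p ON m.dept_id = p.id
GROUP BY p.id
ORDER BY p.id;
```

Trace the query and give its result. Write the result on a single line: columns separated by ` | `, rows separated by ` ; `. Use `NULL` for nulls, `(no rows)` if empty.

Join each employees row to its departments via dept_id.
Group joined rows by departments.id; compute MIN(m.hire_year) per group.
  1: ids {1, 15, 17, 22} → MIN(m.hire_year)=2016
  2: ids {21, 27} → MIN(m.hire_year)=2017
  3: ids {12, 25, 33} → MIN(m.hire_year)=2016
  4: ids {14, 28, 32} → MIN(m.hire_year)=2015

Engineering | 2016 ; Legal | 2017 ; Ops | 2016 ; Legal | 2015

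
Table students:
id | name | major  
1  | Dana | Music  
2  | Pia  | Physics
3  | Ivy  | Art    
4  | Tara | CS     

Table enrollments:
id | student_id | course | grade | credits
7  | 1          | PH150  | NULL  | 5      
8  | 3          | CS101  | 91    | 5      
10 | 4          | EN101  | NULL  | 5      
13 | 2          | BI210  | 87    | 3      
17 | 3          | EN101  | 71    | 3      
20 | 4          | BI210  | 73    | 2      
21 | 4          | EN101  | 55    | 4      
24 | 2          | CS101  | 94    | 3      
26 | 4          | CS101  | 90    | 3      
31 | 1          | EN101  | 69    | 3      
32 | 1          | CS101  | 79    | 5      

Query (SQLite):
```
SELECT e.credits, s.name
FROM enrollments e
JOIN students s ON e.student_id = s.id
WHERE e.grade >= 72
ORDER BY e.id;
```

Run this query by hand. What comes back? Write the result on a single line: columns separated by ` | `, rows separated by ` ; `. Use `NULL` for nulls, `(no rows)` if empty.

5 | Ivy ; 3 | Pia ; 2 | Tara ; 3 | Pia ; 3 | Tara ; 5 | Dana

Each enrollments row matches the students row where student_id = students.id.
Then keep rows with e.grade >= 72.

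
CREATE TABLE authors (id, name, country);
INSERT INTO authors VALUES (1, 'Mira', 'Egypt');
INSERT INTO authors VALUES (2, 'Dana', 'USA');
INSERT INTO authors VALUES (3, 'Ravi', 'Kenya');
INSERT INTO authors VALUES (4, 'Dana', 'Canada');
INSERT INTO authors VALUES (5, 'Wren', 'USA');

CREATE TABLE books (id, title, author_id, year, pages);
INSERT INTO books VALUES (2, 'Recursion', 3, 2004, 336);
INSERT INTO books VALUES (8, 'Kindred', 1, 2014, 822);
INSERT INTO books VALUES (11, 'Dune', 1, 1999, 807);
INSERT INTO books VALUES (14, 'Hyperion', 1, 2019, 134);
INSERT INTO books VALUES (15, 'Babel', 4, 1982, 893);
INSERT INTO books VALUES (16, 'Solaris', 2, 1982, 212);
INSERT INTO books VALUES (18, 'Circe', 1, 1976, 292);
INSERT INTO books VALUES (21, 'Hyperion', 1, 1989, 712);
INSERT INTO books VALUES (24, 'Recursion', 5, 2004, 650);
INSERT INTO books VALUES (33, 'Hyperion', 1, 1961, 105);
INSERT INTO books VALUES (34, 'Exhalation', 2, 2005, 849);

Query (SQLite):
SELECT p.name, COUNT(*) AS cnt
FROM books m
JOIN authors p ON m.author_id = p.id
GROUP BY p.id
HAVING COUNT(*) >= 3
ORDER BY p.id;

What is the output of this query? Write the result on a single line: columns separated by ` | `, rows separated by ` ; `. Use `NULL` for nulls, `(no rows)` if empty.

Mira | 6

Join each books row to its authors via author_id.
Group joined rows by authors.id; compute COUNT(*) per group.
HAVING: keep groups with count ≥ 3.
  1: ids {8, 11, 14, 18, 21, 33} → COUNT(*)=6
  2: ids {16, 34} → COUNT(*)=2
  3: ids {2} → COUNT(*)=1
  4: ids {15} → COUNT(*)=1
  5: ids {24} → COUNT(*)=1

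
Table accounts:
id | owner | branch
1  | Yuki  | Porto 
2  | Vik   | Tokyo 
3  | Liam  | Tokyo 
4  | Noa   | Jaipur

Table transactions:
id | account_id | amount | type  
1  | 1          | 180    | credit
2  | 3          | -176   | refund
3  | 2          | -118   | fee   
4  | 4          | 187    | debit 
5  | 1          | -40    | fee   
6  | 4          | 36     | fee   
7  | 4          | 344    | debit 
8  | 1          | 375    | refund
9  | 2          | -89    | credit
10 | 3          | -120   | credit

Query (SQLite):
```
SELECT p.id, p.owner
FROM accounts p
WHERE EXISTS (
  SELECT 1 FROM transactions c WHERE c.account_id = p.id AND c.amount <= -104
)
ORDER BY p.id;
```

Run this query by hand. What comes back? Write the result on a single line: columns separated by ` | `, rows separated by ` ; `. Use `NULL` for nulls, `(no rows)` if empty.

2 | Vik ; 3 | Liam

For each accounts row, check whether any transactions with matching account_id has amount <= -104.
Keep rows where that is true.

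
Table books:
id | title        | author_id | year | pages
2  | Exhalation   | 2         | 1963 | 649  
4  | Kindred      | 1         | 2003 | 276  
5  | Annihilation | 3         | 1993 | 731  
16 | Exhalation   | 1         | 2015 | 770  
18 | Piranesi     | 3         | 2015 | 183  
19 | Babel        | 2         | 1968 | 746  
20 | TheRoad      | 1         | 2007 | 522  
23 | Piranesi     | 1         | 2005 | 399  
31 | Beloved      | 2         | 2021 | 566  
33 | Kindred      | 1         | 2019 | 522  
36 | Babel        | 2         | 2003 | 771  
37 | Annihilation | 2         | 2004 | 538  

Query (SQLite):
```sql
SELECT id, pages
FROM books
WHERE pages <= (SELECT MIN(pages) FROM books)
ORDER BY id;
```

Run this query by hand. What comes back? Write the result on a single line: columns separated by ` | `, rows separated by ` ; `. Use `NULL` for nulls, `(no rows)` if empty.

Scalar subquery: MIN(pages) over all books rows = 183.
Keep rows where pages <= that value.

18 | 183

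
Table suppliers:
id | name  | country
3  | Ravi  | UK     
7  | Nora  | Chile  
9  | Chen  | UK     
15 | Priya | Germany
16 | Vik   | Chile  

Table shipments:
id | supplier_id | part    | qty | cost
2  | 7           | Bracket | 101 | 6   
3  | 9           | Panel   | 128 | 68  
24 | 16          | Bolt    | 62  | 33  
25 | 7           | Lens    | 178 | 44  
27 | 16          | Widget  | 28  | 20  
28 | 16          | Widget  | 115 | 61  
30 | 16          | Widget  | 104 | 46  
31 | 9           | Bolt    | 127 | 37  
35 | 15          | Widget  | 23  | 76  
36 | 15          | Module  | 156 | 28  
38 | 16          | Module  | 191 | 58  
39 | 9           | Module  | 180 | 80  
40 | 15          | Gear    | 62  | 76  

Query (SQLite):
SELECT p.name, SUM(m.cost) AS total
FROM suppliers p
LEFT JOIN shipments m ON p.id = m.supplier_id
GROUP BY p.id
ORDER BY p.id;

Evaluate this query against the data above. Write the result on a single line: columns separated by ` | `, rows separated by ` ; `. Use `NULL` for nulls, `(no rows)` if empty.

Ravi | NULL ; Nora | 50 ; Chen | 185 ; Priya | 180 ; Vik | 218

LEFT JOIN keeps every suppliers row; unmatched ones get NULL for shipments columns.
Group by suppliers.id and compute SUM(m.cost). SUM over an all-NULL group is NULL.
  3: ids {—} → SUM(m.cost)=NULL
  7: ids {2, 25} → SUM(m.cost)=50
  9: ids {3, 31, 39} → SUM(m.cost)=185
  15: ids {35, 36, 40} → SUM(m.cost)=180
  16: ids {24, 27, 28, 30, 38} → SUM(m.cost)=218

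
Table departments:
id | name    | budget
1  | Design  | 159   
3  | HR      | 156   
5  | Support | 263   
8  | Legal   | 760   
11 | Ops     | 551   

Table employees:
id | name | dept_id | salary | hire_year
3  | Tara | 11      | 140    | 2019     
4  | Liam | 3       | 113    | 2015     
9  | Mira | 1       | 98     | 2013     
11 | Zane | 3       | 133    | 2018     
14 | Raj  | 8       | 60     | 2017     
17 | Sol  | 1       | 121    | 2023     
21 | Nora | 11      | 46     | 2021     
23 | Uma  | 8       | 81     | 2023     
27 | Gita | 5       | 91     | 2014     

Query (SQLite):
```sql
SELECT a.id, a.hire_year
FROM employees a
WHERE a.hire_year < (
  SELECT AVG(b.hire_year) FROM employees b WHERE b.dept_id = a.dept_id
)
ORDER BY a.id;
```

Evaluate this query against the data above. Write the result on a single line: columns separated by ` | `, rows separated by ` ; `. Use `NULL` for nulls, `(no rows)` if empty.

For each employees row a, compute AVG(hire_year) over rows sharing a.dept_id.
Keep row a if a.hire_year < that per-group AVG.
  dept_id=1: AVG(hire_year) = 2018.0
  dept_id=3: AVG(hire_year) = 2016.5
  dept_id=5: AVG(hire_year) = 2014.0
  dept_id=8: AVG(hire_year) = 2020.0
  dept_id=11: AVG(hire_year) = 2020.0

3 | 2019 ; 4 | 2015 ; 9 | 2013 ; 14 | 2017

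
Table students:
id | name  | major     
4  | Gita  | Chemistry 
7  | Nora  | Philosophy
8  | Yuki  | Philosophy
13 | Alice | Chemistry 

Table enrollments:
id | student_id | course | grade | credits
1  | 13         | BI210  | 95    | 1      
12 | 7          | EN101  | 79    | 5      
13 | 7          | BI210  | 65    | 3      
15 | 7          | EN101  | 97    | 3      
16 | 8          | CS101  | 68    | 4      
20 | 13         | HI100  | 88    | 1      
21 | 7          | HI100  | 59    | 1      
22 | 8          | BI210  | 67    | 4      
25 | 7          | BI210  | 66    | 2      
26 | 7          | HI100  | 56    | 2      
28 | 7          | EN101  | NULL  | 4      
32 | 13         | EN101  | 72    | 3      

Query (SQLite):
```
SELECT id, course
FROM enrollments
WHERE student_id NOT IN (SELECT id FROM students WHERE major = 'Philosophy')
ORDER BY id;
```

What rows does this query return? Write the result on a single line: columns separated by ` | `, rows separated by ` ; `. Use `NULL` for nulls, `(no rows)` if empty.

1 | BI210 ; 20 | HI100 ; 32 | EN101

Inner query: students.id where major = 'Philosophy'.
Outer: keep enrollments rows whose student_id is not in that set.
Inner query → {7, 8}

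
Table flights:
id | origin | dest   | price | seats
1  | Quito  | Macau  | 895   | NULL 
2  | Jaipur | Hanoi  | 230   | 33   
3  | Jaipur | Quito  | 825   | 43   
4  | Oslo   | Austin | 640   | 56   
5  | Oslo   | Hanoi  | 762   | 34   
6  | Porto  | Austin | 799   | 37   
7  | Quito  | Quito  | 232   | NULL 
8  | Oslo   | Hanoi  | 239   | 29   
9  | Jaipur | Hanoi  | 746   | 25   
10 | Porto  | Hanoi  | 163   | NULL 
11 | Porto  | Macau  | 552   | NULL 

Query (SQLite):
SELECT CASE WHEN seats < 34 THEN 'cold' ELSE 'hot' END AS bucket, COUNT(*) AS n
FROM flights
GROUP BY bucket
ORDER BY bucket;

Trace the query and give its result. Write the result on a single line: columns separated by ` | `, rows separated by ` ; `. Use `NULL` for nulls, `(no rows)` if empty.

cold | 3 ; hot | 8

Bucket rows by seats < 34 → 'cold' else 'hot'; count each bucket.
NULL < 34 is unknown, so NULL seats falls into ELSE → 'hot'.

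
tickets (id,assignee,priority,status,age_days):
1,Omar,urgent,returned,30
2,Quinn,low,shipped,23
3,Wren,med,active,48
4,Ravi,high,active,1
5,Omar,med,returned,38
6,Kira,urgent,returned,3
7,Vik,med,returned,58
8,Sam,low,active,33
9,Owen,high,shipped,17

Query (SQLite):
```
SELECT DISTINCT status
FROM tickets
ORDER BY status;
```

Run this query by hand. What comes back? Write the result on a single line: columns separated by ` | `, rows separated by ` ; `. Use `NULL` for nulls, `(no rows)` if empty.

active ; returned ; shipped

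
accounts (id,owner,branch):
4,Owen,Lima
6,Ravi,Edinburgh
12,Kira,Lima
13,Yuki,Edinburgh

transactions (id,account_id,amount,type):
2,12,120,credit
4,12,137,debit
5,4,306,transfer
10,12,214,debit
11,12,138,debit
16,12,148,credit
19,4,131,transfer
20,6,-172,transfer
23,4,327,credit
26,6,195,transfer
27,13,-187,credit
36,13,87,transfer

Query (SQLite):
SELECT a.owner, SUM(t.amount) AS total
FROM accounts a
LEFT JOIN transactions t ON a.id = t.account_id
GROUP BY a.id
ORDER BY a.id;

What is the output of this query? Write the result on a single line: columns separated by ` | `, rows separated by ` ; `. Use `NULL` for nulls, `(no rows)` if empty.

Owen | 764 ; Ravi | 23 ; Kira | 757 ; Yuki | -100

LEFT JOIN keeps every accounts row; unmatched ones get NULL for transactions columns.
Group by accounts.id and compute SUM(t.amount). SUM over an all-NULL group is NULL.
  4: ids {5, 19, 23} → SUM(t.amount)=764
  6: ids {20, 26} → SUM(t.amount)=23
  12: ids {2, 4, 10, 11, 16} → SUM(t.amount)=757
  13: ids {27, 36} → SUM(t.amount)=-100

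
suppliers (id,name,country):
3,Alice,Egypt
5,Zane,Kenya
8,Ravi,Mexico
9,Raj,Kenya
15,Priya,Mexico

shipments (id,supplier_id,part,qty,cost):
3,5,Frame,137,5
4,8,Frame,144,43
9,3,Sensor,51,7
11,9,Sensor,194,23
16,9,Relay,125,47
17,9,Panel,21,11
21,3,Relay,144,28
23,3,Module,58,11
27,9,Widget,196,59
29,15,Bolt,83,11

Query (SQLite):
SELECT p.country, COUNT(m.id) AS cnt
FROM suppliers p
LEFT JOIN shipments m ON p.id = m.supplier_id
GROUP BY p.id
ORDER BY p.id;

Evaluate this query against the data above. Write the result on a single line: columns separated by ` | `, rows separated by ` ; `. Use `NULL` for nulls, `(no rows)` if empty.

LEFT JOIN keeps every suppliers row; unmatched ones get NULL for shipments columns.
Group by suppliers.id and compute COUNT(m.id). COUNT(col) of an all-NULL group is 0.
  3: ids {9, 21, 23} → COUNT(m.id)=3
  5: ids {3} → COUNT(m.id)=1
  8: ids {4} → COUNT(m.id)=1
  9: ids {11, 16, 17, 27} → COUNT(m.id)=4
  15: ids {29} → COUNT(m.id)=1

Egypt | 3 ; Kenya | 1 ; Mexico | 1 ; Kenya | 4 ; Mexico | 1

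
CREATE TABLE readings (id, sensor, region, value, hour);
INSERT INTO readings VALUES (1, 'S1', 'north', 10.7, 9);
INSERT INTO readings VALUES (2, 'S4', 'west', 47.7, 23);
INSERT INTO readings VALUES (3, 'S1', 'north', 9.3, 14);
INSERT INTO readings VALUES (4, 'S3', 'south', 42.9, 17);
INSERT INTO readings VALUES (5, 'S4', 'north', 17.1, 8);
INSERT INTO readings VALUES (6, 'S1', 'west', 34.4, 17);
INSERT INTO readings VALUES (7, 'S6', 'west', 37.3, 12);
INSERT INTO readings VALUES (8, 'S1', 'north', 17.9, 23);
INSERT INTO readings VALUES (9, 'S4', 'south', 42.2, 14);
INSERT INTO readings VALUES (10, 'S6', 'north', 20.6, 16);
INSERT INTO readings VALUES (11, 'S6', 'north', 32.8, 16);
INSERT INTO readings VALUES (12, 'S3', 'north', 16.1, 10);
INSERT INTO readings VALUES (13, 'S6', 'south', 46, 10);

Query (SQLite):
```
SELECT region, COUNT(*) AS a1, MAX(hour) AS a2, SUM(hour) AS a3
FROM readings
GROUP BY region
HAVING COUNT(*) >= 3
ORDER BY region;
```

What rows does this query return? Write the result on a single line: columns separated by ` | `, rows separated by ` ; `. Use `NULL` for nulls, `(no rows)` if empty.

north | 7 | 23 | 96 ; south | 3 | 17 | 41 ; west | 3 | 23 | 52

Group readings by region.
Per group compute: COUNT(*), MAX(hour), SUM(hour).
HAVING: drop groups with fewer than 3 rows.
  north: ids {1, 3, 5, 8, 10, 11, 12} → COUNT(*)=7, MAX(hour)=23, SUM(hour)=96
  south: ids {4, 9, 13} → COUNT(*)=3, MAX(hour)=17, SUM(hour)=41
  west: ids {2, 6, 7} → COUNT(*)=3, MAX(hour)=23, SUM(hour)=52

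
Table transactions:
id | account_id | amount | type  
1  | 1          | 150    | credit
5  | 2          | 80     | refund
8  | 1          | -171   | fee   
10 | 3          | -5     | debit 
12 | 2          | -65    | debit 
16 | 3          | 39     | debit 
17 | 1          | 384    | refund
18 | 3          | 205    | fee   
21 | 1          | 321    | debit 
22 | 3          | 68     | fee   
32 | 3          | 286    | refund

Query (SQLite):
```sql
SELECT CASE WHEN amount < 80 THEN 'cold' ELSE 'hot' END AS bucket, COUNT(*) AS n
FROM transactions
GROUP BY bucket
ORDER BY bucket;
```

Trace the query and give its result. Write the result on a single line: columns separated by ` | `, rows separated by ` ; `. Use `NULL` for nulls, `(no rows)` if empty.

Bucket rows by amount < 80 → 'cold' else 'hot'; count each bucket.

cold | 5 ; hot | 6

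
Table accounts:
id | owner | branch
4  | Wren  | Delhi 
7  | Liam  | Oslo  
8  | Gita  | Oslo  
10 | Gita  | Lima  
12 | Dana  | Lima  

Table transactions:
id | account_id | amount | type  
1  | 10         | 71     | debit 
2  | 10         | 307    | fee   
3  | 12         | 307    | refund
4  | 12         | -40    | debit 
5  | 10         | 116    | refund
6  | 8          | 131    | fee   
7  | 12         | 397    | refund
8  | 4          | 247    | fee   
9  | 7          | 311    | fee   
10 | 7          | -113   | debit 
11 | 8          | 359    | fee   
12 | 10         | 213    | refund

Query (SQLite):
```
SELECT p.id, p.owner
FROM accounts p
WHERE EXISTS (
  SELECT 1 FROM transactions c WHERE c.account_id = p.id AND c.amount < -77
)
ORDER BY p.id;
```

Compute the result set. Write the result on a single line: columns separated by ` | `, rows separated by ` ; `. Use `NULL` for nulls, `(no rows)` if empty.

7 | Liam

For each accounts row, check whether any transactions with matching account_id has amount < -77.
Keep rows where that is true.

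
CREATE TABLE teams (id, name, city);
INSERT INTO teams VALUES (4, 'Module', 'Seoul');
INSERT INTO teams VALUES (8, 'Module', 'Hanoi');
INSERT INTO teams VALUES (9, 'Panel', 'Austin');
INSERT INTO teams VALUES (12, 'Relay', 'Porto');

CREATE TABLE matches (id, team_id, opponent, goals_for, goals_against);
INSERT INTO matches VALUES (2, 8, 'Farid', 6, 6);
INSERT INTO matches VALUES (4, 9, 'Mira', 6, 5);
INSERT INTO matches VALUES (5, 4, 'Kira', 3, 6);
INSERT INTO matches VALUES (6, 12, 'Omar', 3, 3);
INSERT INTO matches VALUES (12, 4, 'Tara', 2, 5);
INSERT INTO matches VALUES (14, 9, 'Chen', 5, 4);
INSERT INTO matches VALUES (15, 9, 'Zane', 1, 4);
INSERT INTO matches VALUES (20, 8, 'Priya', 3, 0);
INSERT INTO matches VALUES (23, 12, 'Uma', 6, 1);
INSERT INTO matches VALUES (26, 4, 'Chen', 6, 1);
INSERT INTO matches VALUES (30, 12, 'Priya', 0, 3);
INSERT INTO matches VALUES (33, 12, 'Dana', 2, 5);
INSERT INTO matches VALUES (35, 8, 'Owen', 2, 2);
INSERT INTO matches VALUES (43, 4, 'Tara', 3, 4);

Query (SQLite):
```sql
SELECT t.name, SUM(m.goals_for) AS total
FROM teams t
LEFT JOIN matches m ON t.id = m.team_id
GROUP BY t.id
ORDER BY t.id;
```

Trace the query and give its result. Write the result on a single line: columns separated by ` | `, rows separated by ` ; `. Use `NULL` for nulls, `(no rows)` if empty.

LEFT JOIN keeps every teams row; unmatched ones get NULL for matches columns.
Group by teams.id and compute SUM(m.goals_for). SUM over an all-NULL group is NULL.
  4: ids {5, 12, 26, 43} → SUM(m.goals_for)=14
  8: ids {2, 20, 35} → SUM(m.goals_for)=11
  9: ids {4, 14, 15} → SUM(m.goals_for)=12
  12: ids {6, 23, 30, 33} → SUM(m.goals_for)=11

Module | 14 ; Module | 11 ; Panel | 12 ; Relay | 11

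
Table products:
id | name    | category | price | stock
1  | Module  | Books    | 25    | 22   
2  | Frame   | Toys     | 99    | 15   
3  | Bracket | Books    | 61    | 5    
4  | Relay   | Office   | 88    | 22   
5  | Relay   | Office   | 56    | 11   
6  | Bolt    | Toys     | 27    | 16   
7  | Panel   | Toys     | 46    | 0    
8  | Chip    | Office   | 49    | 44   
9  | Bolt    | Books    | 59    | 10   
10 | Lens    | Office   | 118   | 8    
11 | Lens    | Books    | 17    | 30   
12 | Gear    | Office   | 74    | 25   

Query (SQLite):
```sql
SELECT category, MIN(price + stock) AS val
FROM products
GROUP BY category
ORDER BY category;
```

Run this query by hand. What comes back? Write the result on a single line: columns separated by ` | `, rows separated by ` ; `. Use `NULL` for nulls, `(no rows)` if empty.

Books | 47 ; Office | 67 ; Toys | 43

For each row compute price + stock.
Group by category; take MIN of the expression per group.
  Books: ids {1, 3, 9, 11} → MIN(price + stock)=47
  Office: ids {4, 5, 8, 10, 12} → MIN(price + stock)=67
  Toys: ids {2, 6, 7} → MIN(price + stock)=43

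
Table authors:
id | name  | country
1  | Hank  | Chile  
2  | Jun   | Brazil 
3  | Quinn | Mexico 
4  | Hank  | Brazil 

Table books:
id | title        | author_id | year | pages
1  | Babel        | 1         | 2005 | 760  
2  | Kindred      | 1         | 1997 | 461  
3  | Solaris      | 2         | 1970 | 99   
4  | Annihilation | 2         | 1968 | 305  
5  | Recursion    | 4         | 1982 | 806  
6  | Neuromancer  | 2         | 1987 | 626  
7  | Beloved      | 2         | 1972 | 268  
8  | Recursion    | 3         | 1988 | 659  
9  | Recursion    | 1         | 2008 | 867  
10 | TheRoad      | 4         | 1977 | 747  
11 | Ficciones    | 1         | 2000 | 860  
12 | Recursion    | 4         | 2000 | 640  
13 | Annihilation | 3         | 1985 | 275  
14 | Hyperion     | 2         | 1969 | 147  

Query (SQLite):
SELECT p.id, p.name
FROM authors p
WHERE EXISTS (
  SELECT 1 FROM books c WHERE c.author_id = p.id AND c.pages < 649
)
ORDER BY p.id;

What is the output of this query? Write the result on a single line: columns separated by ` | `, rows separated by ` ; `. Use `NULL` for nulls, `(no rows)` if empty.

1 | Hank ; 2 | Jun ; 3 | Quinn ; 4 | Hank

For each authors row, check whether any books with matching author_id has pages < 649.
Keep rows where that is true.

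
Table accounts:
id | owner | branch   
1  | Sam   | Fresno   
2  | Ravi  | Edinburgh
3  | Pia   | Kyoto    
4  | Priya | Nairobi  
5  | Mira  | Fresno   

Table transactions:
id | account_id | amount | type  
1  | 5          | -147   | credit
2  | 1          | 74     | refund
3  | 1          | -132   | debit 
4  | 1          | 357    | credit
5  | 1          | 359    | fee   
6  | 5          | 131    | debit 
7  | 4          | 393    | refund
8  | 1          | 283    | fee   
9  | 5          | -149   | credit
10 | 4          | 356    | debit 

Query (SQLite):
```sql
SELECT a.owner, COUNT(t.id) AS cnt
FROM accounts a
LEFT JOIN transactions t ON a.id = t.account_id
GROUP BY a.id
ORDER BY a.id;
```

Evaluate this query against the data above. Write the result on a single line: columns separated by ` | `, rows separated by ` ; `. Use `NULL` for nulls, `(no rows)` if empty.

Sam | 5 ; Ravi | 0 ; Pia | 0 ; Priya | 2 ; Mira | 3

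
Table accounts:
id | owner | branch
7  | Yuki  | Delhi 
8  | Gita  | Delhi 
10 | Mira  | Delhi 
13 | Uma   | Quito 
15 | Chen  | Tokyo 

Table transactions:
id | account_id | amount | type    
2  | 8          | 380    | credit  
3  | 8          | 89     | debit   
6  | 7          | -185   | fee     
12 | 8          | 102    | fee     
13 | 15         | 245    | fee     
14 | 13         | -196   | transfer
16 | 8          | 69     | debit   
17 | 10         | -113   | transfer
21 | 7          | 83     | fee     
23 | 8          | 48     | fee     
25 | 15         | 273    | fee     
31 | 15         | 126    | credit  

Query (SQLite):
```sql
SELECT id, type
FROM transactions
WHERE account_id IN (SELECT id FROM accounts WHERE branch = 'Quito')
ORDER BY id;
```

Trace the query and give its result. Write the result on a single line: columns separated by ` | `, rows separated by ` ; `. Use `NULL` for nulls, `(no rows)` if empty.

14 | transfer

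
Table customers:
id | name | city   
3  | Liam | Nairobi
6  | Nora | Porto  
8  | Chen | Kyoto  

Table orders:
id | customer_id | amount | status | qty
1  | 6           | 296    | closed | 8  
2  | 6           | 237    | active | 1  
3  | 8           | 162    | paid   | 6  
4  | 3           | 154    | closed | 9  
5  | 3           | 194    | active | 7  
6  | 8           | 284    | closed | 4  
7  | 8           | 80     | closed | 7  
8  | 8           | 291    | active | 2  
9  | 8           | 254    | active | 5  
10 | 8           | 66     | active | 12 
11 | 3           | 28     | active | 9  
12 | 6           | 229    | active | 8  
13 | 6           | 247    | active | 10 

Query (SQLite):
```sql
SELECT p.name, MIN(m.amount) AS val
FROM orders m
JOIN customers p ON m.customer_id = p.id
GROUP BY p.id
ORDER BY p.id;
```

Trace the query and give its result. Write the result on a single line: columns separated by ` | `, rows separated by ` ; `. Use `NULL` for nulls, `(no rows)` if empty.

Liam | 28 ; Nora | 229 ; Chen | 66

Join each orders row to its customers via customer_id.
Group joined rows by customers.id; compute MIN(m.amount) per group.
  3: ids {4, 5, 11} → MIN(m.amount)=28
  6: ids {1, 2, 12, 13} → MIN(m.amount)=229
  8: ids {3, 6, 7, 8, 9, 10} → MIN(m.amount)=66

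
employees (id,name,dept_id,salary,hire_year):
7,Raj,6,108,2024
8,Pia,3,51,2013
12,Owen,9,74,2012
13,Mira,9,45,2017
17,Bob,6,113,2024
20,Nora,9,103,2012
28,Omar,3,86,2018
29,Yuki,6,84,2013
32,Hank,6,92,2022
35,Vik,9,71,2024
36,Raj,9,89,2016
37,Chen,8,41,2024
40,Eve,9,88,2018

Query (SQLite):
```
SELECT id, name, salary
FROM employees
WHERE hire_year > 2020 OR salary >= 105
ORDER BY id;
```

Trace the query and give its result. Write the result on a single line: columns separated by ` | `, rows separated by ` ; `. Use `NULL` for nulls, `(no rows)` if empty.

hire_year > 2020: ids {7, 17, 32, 35, 37}
salary >= 105: ids {7, 17}
Combine with OR.

7 | Raj | 108 ; 17 | Bob | 113 ; 32 | Hank | 92 ; 35 | Vik | 71 ; 37 | Chen | 41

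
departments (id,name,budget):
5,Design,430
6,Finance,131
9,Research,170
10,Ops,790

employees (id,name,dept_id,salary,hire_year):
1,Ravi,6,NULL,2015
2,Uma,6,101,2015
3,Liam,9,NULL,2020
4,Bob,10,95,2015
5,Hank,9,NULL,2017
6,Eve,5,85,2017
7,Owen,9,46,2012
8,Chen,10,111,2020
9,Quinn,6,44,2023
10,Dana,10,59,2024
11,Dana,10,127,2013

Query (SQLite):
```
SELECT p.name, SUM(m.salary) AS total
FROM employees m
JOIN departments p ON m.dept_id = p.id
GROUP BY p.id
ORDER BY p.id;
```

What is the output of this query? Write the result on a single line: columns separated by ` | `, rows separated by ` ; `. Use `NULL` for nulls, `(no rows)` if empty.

Join each employees row to its departments via dept_id.
Group joined rows by departments.id; compute SUM(m.salary) per group.
  5: ids {6} → SUM(m.salary)=85
  6: ids {1, 2, 9} → SUM(m.salary)=145
  9: ids {3, 5, 7} → SUM(m.salary)=46
  10: ids {4, 8, 10, 11} → SUM(m.salary)=392

Design | 85 ; Finance | 145 ; Research | 46 ; Ops | 392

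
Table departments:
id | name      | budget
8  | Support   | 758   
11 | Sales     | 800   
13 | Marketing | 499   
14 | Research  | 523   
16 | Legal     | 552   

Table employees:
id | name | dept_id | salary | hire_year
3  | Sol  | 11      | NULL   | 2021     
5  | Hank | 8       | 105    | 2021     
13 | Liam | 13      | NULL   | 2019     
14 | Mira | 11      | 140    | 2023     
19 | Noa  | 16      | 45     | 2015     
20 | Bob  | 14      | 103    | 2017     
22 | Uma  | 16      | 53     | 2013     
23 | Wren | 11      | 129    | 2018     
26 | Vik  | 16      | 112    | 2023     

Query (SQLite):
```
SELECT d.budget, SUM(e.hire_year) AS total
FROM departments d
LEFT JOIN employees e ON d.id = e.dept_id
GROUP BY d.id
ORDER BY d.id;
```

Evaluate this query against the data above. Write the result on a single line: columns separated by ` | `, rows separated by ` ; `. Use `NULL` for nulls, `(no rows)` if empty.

758 | 2021 ; 800 | 6062 ; 499 | 2019 ; 523 | 2017 ; 552 | 6051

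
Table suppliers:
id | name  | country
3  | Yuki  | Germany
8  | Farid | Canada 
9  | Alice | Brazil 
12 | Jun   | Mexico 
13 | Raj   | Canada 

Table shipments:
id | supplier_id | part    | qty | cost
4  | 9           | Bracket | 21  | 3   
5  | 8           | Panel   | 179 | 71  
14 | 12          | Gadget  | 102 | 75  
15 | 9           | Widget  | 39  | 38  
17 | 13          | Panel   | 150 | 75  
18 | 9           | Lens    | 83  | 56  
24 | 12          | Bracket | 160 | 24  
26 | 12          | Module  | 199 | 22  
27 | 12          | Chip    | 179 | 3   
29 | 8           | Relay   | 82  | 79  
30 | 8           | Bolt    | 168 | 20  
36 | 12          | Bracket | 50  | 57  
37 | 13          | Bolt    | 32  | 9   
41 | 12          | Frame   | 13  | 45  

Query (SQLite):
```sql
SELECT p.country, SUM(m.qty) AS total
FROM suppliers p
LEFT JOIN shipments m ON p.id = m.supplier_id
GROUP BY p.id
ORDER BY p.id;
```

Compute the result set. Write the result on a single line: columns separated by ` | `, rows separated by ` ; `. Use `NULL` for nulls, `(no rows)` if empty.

LEFT JOIN keeps every suppliers row; unmatched ones get NULL for shipments columns.
Group by suppliers.id and compute SUM(m.qty). SUM over an all-NULL group is NULL.
  3: ids {—} → SUM(m.qty)=NULL
  8: ids {5, 29, 30} → SUM(m.qty)=429
  9: ids {4, 15, 18} → SUM(m.qty)=143
  12: ids {14, 24, 26, 27, 36, 41} → SUM(m.qty)=703
  13: ids {17, 37} → SUM(m.qty)=182

Germany | NULL ; Canada | 429 ; Brazil | 143 ; Mexico | 703 ; Canada | 182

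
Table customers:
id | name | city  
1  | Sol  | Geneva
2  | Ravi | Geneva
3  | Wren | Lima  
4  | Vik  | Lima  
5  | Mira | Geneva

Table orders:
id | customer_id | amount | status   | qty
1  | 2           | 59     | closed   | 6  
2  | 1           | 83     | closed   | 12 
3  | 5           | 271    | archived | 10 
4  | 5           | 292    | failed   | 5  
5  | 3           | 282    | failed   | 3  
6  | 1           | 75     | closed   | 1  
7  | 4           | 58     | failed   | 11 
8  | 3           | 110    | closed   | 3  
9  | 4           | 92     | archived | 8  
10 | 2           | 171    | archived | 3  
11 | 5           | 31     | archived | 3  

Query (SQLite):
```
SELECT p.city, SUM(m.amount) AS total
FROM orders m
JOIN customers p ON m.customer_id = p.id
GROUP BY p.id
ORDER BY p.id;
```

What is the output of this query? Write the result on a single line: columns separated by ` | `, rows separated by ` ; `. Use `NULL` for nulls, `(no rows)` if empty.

Geneva | 158 ; Geneva | 230 ; Lima | 392 ; Lima | 150 ; Geneva | 594

Join each orders row to its customers via customer_id.
Group joined rows by customers.id; compute SUM(m.amount) per group.
  1: ids {2, 6} → SUM(m.amount)=158
  2: ids {1, 10} → SUM(m.amount)=230
  3: ids {5, 8} → SUM(m.amount)=392
  4: ids {7, 9} → SUM(m.amount)=150
  5: ids {3, 4, 11} → SUM(m.amount)=594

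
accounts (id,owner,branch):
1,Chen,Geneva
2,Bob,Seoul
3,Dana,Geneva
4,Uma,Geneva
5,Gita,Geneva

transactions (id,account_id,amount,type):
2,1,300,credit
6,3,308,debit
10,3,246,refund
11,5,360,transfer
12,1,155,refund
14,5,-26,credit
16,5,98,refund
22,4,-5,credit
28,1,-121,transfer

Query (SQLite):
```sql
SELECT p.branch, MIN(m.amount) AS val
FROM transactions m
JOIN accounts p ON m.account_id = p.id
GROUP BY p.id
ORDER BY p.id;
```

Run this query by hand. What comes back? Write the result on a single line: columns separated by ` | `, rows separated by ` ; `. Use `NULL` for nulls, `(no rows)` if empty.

Geneva | -121 ; Geneva | 246 ; Geneva | -5 ; Geneva | -26

Join each transactions row to its accounts via account_id.
Group joined rows by accounts.id; compute MIN(m.amount) per group.
  1: ids {2, 12, 28} → MIN(m.amount)=-121
  3: ids {6, 10} → MIN(m.amount)=246
  4: ids {22} → MIN(m.amount)=-5
  5: ids {11, 14, 16} → MIN(m.amount)=-26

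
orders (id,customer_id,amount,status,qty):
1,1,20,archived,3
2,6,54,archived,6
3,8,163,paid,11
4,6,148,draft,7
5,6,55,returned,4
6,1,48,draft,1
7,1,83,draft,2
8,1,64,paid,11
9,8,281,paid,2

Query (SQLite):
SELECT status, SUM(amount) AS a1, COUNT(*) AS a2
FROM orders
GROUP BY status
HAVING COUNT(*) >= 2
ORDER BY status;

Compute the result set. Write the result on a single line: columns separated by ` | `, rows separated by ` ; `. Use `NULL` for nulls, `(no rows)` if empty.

archived | 74 | 2 ; draft | 279 | 3 ; paid | 508 | 3

Group orders by status.
Per group compute: SUM(amount), COUNT(*).
HAVING: drop groups with fewer than 2 rows.
  archived: ids {1, 2} → SUM(amount)=74, COUNT(*)=2
  draft: ids {4, 6, 7} → SUM(amount)=279, COUNT(*)=3
  paid: ids {3, 8, 9} → SUM(amount)=508, COUNT(*)=3
  returned: ids {5} → SUM(amount)=55, COUNT(*)=1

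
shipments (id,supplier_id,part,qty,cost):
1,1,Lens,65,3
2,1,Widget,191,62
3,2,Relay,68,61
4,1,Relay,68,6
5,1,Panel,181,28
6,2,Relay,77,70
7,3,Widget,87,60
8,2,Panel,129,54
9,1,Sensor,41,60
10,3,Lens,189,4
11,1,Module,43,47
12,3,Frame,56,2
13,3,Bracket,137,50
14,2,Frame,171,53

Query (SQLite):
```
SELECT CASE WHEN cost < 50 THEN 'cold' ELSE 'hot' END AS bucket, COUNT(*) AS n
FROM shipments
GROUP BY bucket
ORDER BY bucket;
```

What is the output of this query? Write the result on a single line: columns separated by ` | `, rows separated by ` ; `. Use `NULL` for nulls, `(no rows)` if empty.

cold | 6 ; hot | 8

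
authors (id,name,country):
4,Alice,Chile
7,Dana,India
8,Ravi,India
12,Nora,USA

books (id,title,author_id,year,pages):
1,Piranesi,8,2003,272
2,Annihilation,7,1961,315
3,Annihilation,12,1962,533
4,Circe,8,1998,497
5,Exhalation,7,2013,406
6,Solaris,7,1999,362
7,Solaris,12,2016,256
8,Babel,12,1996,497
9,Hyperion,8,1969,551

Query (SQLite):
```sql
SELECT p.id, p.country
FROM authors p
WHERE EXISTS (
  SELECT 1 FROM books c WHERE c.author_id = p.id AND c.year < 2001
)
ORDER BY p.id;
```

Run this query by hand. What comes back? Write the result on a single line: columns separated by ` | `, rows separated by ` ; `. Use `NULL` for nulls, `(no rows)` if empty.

7 | India ; 8 | India ; 12 | USA

For each authors row, check whether any books with matching author_id has year < 2001.
Keep rows where that is true.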